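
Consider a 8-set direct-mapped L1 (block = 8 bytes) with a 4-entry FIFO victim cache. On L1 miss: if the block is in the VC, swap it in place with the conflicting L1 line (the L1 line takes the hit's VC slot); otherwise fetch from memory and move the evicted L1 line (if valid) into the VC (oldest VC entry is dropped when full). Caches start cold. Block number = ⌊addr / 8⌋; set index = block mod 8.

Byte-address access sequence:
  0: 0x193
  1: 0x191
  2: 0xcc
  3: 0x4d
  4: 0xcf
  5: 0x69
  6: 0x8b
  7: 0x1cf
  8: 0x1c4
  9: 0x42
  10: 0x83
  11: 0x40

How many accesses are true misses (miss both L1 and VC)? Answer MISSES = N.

#0 0x193→b50/s2 MISS; vc=[]
#1 0x191→b50/s2 L1-HIT; vc=[]
#2 0xcc→b25/s1 MISS; vc=[]
#3 0x4d→b9/s1 MISS; vc=[25]
#4 0xcf→b25/s1 VC-HIT; vc=[9]
#5 0x69→b13/s5 MISS; vc=[9]
#6 0x8b→b17/s1 MISS; vc=[9,25]
#7 0x1cf→b57/s1 MISS; vc=[9,25,17]
#8 0x1c4→b56/s0 MISS; vc=[9,25,17]
#9 0x42→b8/s0 MISS; vc=[9,25,17,56]
#10 0x83→b16/s0 MISS; vc=[25,17,56,8]
#11 0x40→b8/s0 VC-HIT; vc=[25,17,56,16]

MISSES = 9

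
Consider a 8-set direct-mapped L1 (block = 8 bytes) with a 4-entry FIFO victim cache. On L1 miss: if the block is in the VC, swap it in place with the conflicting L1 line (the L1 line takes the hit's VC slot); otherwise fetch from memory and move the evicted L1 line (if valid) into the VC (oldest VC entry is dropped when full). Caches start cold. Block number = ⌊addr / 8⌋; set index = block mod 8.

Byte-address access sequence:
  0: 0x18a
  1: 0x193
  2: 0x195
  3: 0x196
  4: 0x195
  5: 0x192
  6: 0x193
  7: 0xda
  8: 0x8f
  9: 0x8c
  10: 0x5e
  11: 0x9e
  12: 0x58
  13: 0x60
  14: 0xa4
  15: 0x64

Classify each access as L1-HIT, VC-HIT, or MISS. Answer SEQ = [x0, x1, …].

#0 0x18a→b49/s1 MISS; vc=[]
#1 0x193→b50/s2 MISS; vc=[]
#2 0x195→b50/s2 L1-HIT; vc=[]
#3 0x196→b50/s2 L1-HIT; vc=[]
#4 0x195→b50/s2 L1-HIT; vc=[]
#5 0x192→b50/s2 L1-HIT; vc=[]
#6 0x193→b50/s2 L1-HIT; vc=[]
#7 0xda→b27/s3 MISS; vc=[]
#8 0x8f→b17/s1 MISS; vc=[49]
#9 0x8c→b17/s1 L1-HIT; vc=[49]
#10 0x5e→b11/s3 MISS; vc=[49,27]
#11 0x9e→b19/s3 MISS; vc=[49,27,11]
#12 0x58→b11/s3 VC-HIT; vc=[49,27,19]
#13 0x60→b12/s4 MISS; vc=[49,27,19]
#14 0xa4→b20/s4 MISS; vc=[49,27,19,12]
#15 0x64→b12/s4 VC-HIT; vc=[49,27,19,20]

SEQ = [MISS, MISS, L1-HIT, L1-HIT, L1-HIT, L1-HIT, L1-HIT, MISS, MISS, L1-HIT, MISS, MISS, VC-HIT, MISS, MISS, VC-HIT]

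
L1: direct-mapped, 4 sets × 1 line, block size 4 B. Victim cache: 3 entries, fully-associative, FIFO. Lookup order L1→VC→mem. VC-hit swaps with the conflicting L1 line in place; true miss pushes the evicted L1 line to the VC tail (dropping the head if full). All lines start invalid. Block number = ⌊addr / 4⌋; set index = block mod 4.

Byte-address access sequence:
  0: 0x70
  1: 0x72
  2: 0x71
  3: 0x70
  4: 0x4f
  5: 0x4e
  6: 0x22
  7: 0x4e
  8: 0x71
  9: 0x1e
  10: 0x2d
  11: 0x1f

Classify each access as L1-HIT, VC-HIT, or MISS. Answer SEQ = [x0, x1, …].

SEQ = [MISS, L1-HIT, L1-HIT, L1-HIT, MISS, L1-HIT, MISS, L1-HIT, VC-HIT, MISS, MISS, VC-HIT]

#0 0x70→b28/s0 MISS; vc=[]
#1 0x72→b28/s0 L1-HIT; vc=[]
#2 0x71→b28/s0 L1-HIT; vc=[]
#3 0x70→b28/s0 L1-HIT; vc=[]
#4 0x4f→b19/s3 MISS; vc=[]
#5 0x4e→b19/s3 L1-HIT; vc=[]
#6 0x22→b8/s0 MISS; vc=[28]
#7 0x4e→b19/s3 L1-HIT; vc=[28]
#8 0x71→b28/s0 VC-HIT; vc=[8]
#9 0x1e→b7/s3 MISS; vc=[8,19]
#10 0x2d→b11/s3 MISS; vc=[8,19,7]
#11 0x1f→b7/s3 VC-HIT; vc=[8,19,11]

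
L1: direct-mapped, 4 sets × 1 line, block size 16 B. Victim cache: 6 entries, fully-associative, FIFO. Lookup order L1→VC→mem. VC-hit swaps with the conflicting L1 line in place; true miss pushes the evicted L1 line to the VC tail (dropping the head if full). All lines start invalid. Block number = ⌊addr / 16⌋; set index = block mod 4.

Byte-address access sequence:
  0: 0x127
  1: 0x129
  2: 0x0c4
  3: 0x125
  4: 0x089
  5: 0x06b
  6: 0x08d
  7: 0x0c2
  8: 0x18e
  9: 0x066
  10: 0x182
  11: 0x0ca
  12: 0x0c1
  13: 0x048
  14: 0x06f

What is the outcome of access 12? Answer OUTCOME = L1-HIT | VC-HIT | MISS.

#0 0x127→b18/s2 MISS; vc=[]
#1 0x129→b18/s2 L1-HIT; vc=[]
#2 0xc4→b12/s0 MISS; vc=[]
#3 0x125→b18/s2 L1-HIT; vc=[]
#4 0x89→b8/s0 MISS; vc=[12]
#5 0x6b→b6/s2 MISS; vc=[12,18]
#6 0x8d→b8/s0 L1-HIT; vc=[12,18]
#7 0xc2→b12/s0 VC-HIT; vc=[8,18]
#8 0x18e→b24/s0 MISS; vc=[8,18,12]
#9 0x66→b6/s2 L1-HIT; vc=[8,18,12]
#10 0x182→b24/s0 L1-HIT; vc=[8,18,12]
#11 0xca→b12/s0 VC-HIT; vc=[8,18,24]
#12 0xc1→b12/s0 L1-HIT; vc=[8,18,24]
#13 0x48→b4/s0 MISS; vc=[8,18,24,12]
#14 0x6f→b6/s2 L1-HIT; vc=[8,18,24,12]

OUTCOME = L1-HIT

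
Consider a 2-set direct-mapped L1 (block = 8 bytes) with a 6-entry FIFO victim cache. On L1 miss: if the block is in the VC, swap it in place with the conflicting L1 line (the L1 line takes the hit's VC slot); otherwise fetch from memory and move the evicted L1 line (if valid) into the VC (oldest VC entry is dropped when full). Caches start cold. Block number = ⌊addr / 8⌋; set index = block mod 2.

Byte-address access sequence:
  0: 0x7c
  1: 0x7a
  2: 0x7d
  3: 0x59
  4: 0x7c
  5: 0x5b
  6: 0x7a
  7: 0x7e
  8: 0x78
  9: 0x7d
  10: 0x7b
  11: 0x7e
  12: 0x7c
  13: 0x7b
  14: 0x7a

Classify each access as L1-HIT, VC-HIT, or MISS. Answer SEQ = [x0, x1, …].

SEQ = [MISS, L1-HIT, L1-HIT, MISS, VC-HIT, VC-HIT, VC-HIT, L1-HIT, L1-HIT, L1-HIT, L1-HIT, L1-HIT, L1-HIT, L1-HIT, L1-HIT]

0: 0x7c (blk 15, set 1) → MISS  vc=[]
1: 0x7a (blk 15, set 1) → L1-HIT  vc=[]
2: 0x7d (blk 15, set 1) → L1-HIT  vc=[]
3: 0x59 (blk 11, set 1) → MISS  vc=[15]
4: 0x7c (blk 15, set 1) → VC-HIT  vc=[11]
5: 0x5b (blk 11, set 1) → VC-HIT  vc=[15]
6: 0x7a (blk 15, set 1) → VC-HIT  vc=[11]
7: 0x7e (blk 15, set 1) → L1-HIT  vc=[11]
8: 0x78 (blk 15, set 1) → L1-HIT  vc=[11]
9: 0x7d (blk 15, set 1) → L1-HIT  vc=[11]
10: 0x7b (blk 15, set 1) → L1-HIT  vc=[11]
11: 0x7e (blk 15, set 1) → L1-HIT  vc=[11]
12: 0x7c (blk 15, set 1) → L1-HIT  vc=[11]
13: 0x7b (blk 15, set 1) → L1-HIT  vc=[11]
14: 0x7a (blk 15, set 1) → L1-HIT  vc=[11]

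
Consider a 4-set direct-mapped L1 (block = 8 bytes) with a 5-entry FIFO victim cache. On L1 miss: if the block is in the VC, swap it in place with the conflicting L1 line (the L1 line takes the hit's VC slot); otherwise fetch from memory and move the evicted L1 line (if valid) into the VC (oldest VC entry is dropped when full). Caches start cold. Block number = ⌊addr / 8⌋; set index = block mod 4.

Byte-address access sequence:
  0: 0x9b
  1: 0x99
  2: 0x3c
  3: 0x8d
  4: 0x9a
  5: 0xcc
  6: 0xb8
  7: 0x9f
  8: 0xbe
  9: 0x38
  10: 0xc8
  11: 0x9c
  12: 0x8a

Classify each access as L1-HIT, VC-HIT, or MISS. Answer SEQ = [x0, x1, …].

#0 0x9b→b19/s3 MISS; vc=[]
#1 0x99→b19/s3 L1-HIT; vc=[]
#2 0x3c→b7/s3 MISS; vc=[19]
#3 0x8d→b17/s1 MISS; vc=[19]
#4 0x9a→b19/s3 VC-HIT; vc=[7]
#5 0xcc→b25/s1 MISS; vc=[7,17]
#6 0xb8→b23/s3 MISS; vc=[7,17,19]
#7 0x9f→b19/s3 VC-HIT; vc=[7,17,23]
#8 0xbe→b23/s3 VC-HIT; vc=[7,17,19]
#9 0x38→b7/s3 VC-HIT; vc=[23,17,19]
#10 0xc8→b25/s1 L1-HIT; vc=[23,17,19]
#11 0x9c→b19/s3 VC-HIT; vc=[23,17,7]
#12 0x8a→b17/s1 VC-HIT; vc=[23,25,7]

SEQ = [MISS, L1-HIT, MISS, MISS, VC-HIT, MISS, MISS, VC-HIT, VC-HIT, VC-HIT, L1-HIT, VC-HIT, VC-HIT]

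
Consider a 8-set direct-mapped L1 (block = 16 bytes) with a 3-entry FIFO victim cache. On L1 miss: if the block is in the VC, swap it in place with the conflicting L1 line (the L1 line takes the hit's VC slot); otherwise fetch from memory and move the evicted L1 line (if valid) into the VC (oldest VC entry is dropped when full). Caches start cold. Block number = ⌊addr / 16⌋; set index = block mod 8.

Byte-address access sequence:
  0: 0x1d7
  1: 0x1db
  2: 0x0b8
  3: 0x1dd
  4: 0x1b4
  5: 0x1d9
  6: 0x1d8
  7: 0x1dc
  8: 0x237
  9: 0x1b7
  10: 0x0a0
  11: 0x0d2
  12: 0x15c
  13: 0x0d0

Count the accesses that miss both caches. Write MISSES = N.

0: 0x1d7 (blk 29, set 5) → MISS  vc=[]
1: 0x1db (blk 29, set 5) → L1-HIT  vc=[]
2: 0xb8 (blk 11, set 3) → MISS  vc=[]
3: 0x1dd (blk 29, set 5) → L1-HIT  vc=[]
4: 0x1b4 (blk 27, set 3) → MISS  vc=[11]
5: 0x1d9 (blk 29, set 5) → L1-HIT  vc=[11]
6: 0x1d8 (blk 29, set 5) → L1-HIT  vc=[11]
7: 0x1dc (blk 29, set 5) → L1-HIT  vc=[11]
8: 0x237 (blk 35, set 3) → MISS  vc=[11, 27]
9: 0x1b7 (blk 27, set 3) → VC-HIT  vc=[11, 35]
10: 0xa0 (blk 10, set 2) → MISS  vc=[11, 35]
11: 0xd2 (blk 13, set 5) → MISS  vc=[11, 35, 29]
12: 0x15c (blk 21, set 5) → MISS  vc=[35, 29, 13]
13: 0xd0 (blk 13, set 5) → VC-HIT  vc=[35, 29, 21]

MISSES = 7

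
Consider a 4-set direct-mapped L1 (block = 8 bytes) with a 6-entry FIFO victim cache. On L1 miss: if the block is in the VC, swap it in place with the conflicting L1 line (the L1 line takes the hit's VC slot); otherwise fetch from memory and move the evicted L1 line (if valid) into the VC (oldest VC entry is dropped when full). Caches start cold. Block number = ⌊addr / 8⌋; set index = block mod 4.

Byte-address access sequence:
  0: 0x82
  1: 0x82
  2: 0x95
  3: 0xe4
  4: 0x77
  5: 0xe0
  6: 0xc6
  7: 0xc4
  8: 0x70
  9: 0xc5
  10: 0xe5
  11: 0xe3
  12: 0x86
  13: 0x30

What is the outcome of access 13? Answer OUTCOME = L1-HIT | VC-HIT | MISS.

#0 0x82→b16/s0 MISS; vc=[]
#1 0x82→b16/s0 L1-HIT; vc=[]
#2 0x95→b18/s2 MISS; vc=[]
#3 0xe4→b28/s0 MISS; vc=[16]
#4 0x77→b14/s2 MISS; vc=[16,18]
#5 0xe0→b28/s0 L1-HIT; vc=[16,18]
#6 0xc6→b24/s0 MISS; vc=[16,18,28]
#7 0xc4→b24/s0 L1-HIT; vc=[16,18,28]
#8 0x70→b14/s2 L1-HIT; vc=[16,18,28]
#9 0xc5→b24/s0 L1-HIT; vc=[16,18,28]
#10 0xe5→b28/s0 VC-HIT; vc=[16,18,24]
#11 0xe3→b28/s0 L1-HIT; vc=[16,18,24]
#12 0x86→b16/s0 VC-HIT; vc=[28,18,24]
#13 0x30→b6/s2 MISS; vc=[28,18,24,14]

OUTCOME = MISS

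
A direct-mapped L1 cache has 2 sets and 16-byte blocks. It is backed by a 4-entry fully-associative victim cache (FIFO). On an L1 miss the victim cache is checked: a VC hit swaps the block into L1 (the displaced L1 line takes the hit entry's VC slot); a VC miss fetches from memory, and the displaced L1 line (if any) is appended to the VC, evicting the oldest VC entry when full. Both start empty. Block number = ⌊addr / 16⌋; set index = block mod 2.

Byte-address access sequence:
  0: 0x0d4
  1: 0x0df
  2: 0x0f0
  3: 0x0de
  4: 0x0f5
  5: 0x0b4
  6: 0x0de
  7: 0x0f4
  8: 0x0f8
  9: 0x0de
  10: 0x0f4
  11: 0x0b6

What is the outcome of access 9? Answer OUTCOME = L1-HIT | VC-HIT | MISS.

  [0] addr=0xd4 blk=13 s=1: MISS | VC []
  [1] addr=0xdf blk=13 s=1: L1-HIT | VC []
  [2] addr=0xf0 blk=15 s=1: MISS | VC [13]
  [3] addr=0xde blk=13 s=1: VC-HIT | VC [15]
  [4] addr=0xf5 blk=15 s=1: VC-HIT | VC [13]
  [5] addr=0xb4 blk=11 s=1: MISS | VC [13, 15]
  [6] addr=0xde blk=13 s=1: VC-HIT | VC [11, 15]
  [7] addr=0xf4 blk=15 s=1: VC-HIT | VC [11, 13]
  [8] addr=0xf8 blk=15 s=1: L1-HIT | VC [11, 13]
  [9] addr=0xde blk=13 s=1: VC-HIT | VC [11, 15]
  [10] addr=0xf4 blk=15 s=1: VC-HIT | VC [11, 13]
  [11] addr=0xb6 blk=11 s=1: VC-HIT | VC [15, 13]

OUTCOME = VC-HIT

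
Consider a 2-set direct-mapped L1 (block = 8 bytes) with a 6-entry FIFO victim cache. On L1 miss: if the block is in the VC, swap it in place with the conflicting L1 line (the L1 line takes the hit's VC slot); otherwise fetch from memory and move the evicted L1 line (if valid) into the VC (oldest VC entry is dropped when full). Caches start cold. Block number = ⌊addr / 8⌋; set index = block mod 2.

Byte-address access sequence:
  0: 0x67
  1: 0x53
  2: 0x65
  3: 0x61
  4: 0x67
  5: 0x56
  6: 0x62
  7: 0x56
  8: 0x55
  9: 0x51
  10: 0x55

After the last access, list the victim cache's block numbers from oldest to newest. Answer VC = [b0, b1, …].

0: 0x67 (blk 12, set 0) → MISS  vc=[]
1: 0x53 (blk 10, set 0) → MISS  vc=[12]
2: 0x65 (blk 12, set 0) → VC-HIT  vc=[10]
3: 0x61 (blk 12, set 0) → L1-HIT  vc=[10]
4: 0x67 (blk 12, set 0) → L1-HIT  vc=[10]
5: 0x56 (blk 10, set 0) → VC-HIT  vc=[12]
6: 0x62 (blk 12, set 0) → VC-HIT  vc=[10]
7: 0x56 (blk 10, set 0) → VC-HIT  vc=[12]
8: 0x55 (blk 10, set 0) → L1-HIT  vc=[12]
9: 0x51 (blk 10, set 0) → L1-HIT  vc=[12]
10: 0x55 (blk 10, set 0) → L1-HIT  vc=[12]

VC = [12]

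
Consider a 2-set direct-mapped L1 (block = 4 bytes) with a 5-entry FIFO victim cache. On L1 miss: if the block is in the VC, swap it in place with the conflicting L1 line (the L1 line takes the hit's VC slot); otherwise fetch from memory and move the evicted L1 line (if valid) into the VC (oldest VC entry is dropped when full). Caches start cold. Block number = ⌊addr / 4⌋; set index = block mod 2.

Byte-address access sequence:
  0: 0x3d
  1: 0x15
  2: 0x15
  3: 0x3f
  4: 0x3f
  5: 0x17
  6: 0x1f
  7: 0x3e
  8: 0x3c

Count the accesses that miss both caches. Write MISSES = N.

#0 0x3d→b15/s1 MISS; vc=[]
#1 0x15→b5/s1 MISS; vc=[15]
#2 0x15→b5/s1 L1-HIT; vc=[15]
#3 0x3f→b15/s1 VC-HIT; vc=[5]
#4 0x3f→b15/s1 L1-HIT; vc=[5]
#5 0x17→b5/s1 VC-HIT; vc=[15]
#6 0x1f→b7/s1 MISS; vc=[15,5]
#7 0x3e→b15/s1 VC-HIT; vc=[7,5]
#8 0x3c→b15/s1 L1-HIT; vc=[7,5]

MISSES = 3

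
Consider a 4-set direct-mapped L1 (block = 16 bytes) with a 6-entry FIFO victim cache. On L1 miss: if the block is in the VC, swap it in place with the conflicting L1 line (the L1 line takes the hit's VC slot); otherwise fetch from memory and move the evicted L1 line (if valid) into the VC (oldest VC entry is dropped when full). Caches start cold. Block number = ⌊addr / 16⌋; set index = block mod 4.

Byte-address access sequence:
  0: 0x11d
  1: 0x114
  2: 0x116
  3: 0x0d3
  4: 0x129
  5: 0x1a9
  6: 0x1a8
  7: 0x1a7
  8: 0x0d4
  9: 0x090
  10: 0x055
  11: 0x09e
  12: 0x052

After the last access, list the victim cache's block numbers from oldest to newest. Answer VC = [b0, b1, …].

0: 0x11d (blk 17, set 1) → MISS  vc=[]
1: 0x114 (blk 17, set 1) → L1-HIT  vc=[]
2: 0x116 (blk 17, set 1) → L1-HIT  vc=[]
3: 0xd3 (blk 13, set 1) → MISS  vc=[17]
4: 0x129 (blk 18, set 2) → MISS  vc=[17]
5: 0x1a9 (blk 26, set 2) → MISS  vc=[17, 18]
6: 0x1a8 (blk 26, set 2) → L1-HIT  vc=[17, 18]
7: 0x1a7 (blk 26, set 2) → L1-HIT  vc=[17, 18]
8: 0xd4 (blk 13, set 1) → L1-HIT  vc=[17, 18]
9: 0x90 (blk 9, set 1) → MISS  vc=[17, 18, 13]
10: 0x55 (blk 5, set 1) → MISS  vc=[17, 18, 13, 9]
11: 0x9e (blk 9, set 1) → VC-HIT  vc=[17, 18, 13, 5]
12: 0x52 (blk 5, set 1) → VC-HIT  vc=[17, 18, 13, 9]

VC = [17, 18, 13, 9]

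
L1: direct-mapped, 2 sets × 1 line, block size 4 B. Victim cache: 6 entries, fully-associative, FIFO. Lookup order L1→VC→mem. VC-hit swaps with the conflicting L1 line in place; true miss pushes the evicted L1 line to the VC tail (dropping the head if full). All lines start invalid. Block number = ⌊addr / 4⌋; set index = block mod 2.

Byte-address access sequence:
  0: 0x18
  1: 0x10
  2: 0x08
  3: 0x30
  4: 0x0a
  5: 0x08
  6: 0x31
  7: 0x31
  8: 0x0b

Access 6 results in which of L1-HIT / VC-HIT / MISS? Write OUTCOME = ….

OUTCOME = VC-HIT

0: 0x18 (blk 6, set 0) → MISS  vc=[]
1: 0x10 (blk 4, set 0) → MISS  vc=[6]
2: 0x8 (blk 2, set 0) → MISS  vc=[6, 4]
3: 0x30 (blk 12, set 0) → MISS  vc=[6, 4, 2]
4: 0xa (blk 2, set 0) → VC-HIT  vc=[6, 4, 12]
5: 0x8 (blk 2, set 0) → L1-HIT  vc=[6, 4, 12]
6: 0x31 (blk 12, set 0) → VC-HIT  vc=[6, 4, 2]
7: 0x31 (blk 12, set 0) → L1-HIT  vc=[6, 4, 2]
8: 0xb (blk 2, set 0) → VC-HIT  vc=[6, 4, 12]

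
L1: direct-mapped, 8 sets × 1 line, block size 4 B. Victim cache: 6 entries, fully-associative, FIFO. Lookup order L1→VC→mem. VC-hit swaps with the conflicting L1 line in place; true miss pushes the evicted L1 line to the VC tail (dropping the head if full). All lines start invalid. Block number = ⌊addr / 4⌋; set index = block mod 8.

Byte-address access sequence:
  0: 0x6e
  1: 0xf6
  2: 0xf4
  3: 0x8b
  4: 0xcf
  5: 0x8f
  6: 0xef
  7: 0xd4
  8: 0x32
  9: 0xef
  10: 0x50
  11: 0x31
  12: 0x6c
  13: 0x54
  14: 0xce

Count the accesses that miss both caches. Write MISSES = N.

0: 0x6e (blk 27, set 3) → MISS  vc=[]
1: 0xf6 (blk 61, set 5) → MISS  vc=[]
2: 0xf4 (blk 61, set 5) → L1-HIT  vc=[]
3: 0x8b (blk 34, set 2) → MISS  vc=[]
4: 0xcf (blk 51, set 3) → MISS  vc=[27]
5: 0x8f (blk 35, set 3) → MISS  vc=[27, 51]
6: 0xef (blk 59, set 3) → MISS  vc=[27, 51, 35]
7: 0xd4 (blk 53, set 5) → MISS  vc=[27, 51, 35, 61]
8: 0x32 (blk 12, set 4) → MISS  vc=[27, 51, 35, 61]
9: 0xef (blk 59, set 3) → L1-HIT  vc=[27, 51, 35, 61]
10: 0x50 (blk 20, set 4) → MISS  vc=[27, 51, 35, 61, 12]
11: 0x31 (blk 12, set 4) → VC-HIT  vc=[27, 51, 35, 61, 20]
12: 0x6c (blk 27, set 3) → VC-HIT  vc=[59, 51, 35, 61, 20]
13: 0x54 (blk 21, set 5) → MISS  vc=[59, 51, 35, 61, 20, 53]
14: 0xce (blk 51, set 3) → VC-HIT  vc=[59, 27, 35, 61, 20, 53]

MISSES = 10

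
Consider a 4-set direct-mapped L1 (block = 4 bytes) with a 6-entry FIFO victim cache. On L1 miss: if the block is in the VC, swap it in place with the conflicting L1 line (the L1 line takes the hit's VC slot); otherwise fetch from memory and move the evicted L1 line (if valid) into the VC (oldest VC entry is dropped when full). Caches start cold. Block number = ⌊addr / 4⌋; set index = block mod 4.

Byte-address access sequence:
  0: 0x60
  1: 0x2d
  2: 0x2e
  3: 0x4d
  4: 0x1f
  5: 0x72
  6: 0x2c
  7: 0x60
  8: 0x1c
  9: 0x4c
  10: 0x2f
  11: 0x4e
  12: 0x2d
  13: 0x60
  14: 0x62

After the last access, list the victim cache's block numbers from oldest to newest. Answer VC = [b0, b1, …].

#0 0x60→b24/s0 MISS; vc=[]
#1 0x2d→b11/s3 MISS; vc=[]
#2 0x2e→b11/s3 L1-HIT; vc=[]
#3 0x4d→b19/s3 MISS; vc=[11]
#4 0x1f→b7/s3 MISS; vc=[11,19]
#5 0x72→b28/s0 MISS; vc=[11,19,24]
#6 0x2c→b11/s3 VC-HIT; vc=[7,19,24]
#7 0x60→b24/s0 VC-HIT; vc=[7,19,28]
#8 0x1c→b7/s3 VC-HIT; vc=[11,19,28]
#9 0x4c→b19/s3 VC-HIT; vc=[11,7,28]
#10 0x2f→b11/s3 VC-HIT; vc=[19,7,28]
#11 0x4e→b19/s3 VC-HIT; vc=[11,7,28]
#12 0x2d→b11/s3 VC-HIT; vc=[19,7,28]
#13 0x60→b24/s0 L1-HIT; vc=[19,7,28]
#14 0x62→b24/s0 L1-HIT; vc=[19,7,28]

VC = [19, 7, 28]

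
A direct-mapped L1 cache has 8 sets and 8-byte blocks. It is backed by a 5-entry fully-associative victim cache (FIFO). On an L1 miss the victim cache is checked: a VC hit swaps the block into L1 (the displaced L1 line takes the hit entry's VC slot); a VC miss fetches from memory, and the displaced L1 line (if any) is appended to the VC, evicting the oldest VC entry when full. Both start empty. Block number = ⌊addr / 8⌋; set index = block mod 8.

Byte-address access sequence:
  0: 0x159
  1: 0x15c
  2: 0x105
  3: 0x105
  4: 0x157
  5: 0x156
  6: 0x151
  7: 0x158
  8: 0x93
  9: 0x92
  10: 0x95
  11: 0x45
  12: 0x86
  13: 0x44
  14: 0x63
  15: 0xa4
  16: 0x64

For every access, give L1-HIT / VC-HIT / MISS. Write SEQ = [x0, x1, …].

SEQ = [MISS, L1-HIT, MISS, L1-HIT, MISS, L1-HIT, L1-HIT, L1-HIT, MISS, L1-HIT, L1-HIT, MISS, MISS, VC-HIT, MISS, MISS, VC-HIT]

0: 0x159 (blk 43, set 3) → MISS  vc=[]
1: 0x15c (blk 43, set 3) → L1-HIT  vc=[]
2: 0x105 (blk 32, set 0) → MISS  vc=[]
3: 0x105 (blk 32, set 0) → L1-HIT  vc=[]
4: 0x157 (blk 42, set 2) → MISS  vc=[]
5: 0x156 (blk 42, set 2) → L1-HIT  vc=[]
6: 0x151 (blk 42, set 2) → L1-HIT  vc=[]
7: 0x158 (blk 43, set 3) → L1-HIT  vc=[]
8: 0x93 (blk 18, set 2) → MISS  vc=[42]
9: 0x92 (blk 18, set 2) → L1-HIT  vc=[42]
10: 0x95 (blk 18, set 2) → L1-HIT  vc=[42]
11: 0x45 (blk 8, set 0) → MISS  vc=[42, 32]
12: 0x86 (blk 16, set 0) → MISS  vc=[42, 32, 8]
13: 0x44 (blk 8, set 0) → VC-HIT  vc=[42, 32, 16]
14: 0x63 (blk 12, set 4) → MISS  vc=[42, 32, 16]
15: 0xa4 (blk 20, set 4) → MISS  vc=[42, 32, 16, 12]
16: 0x64 (blk 12, set 4) → VC-HIT  vc=[42, 32, 16, 20]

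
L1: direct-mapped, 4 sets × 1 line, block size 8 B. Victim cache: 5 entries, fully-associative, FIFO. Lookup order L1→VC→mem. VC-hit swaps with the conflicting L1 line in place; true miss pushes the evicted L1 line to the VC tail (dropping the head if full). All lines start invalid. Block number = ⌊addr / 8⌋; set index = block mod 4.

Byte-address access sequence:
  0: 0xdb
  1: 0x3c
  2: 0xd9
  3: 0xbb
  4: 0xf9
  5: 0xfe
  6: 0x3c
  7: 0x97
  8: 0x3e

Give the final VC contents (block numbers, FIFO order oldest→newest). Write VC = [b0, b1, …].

0: 0xdb (blk 27, set 3) → MISS  vc=[]
1: 0x3c (blk 7, set 3) → MISS  vc=[27]
2: 0xd9 (blk 27, set 3) → VC-HIT  vc=[7]
3: 0xbb (blk 23, set 3) → MISS  vc=[7, 27]
4: 0xf9 (blk 31, set 3) → MISS  vc=[7, 27, 23]
5: 0xfe (blk 31, set 3) → L1-HIT  vc=[7, 27, 23]
6: 0x3c (blk 7, set 3) → VC-HIT  vc=[31, 27, 23]
7: 0x97 (blk 18, set 2) → MISS  vc=[31, 27, 23]
8: 0x3e (blk 7, set 3) → L1-HIT  vc=[31, 27, 23]

VC = [31, 27, 23]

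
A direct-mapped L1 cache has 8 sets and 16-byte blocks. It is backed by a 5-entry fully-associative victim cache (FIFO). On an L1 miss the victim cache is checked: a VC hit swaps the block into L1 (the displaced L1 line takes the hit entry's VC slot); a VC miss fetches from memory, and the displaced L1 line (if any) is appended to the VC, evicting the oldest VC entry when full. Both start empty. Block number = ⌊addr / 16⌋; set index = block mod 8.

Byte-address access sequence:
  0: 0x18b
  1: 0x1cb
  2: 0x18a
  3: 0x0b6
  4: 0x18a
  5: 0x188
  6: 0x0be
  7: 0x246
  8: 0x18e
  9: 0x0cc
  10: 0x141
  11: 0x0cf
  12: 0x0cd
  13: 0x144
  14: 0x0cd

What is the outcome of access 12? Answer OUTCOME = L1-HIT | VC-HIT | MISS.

OUTCOME = L1-HIT

0: 0x18b (blk 24, set 0) → MISS  vc=[]
1: 0x1cb (blk 28, set 4) → MISS  vc=[]
2: 0x18a (blk 24, set 0) → L1-HIT  vc=[]
3: 0xb6 (blk 11, set 3) → MISS  vc=[]
4: 0x18a (blk 24, set 0) → L1-HIT  vc=[]
5: 0x188 (blk 24, set 0) → L1-HIT  vc=[]
6: 0xbe (blk 11, set 3) → L1-HIT  vc=[]
7: 0x246 (blk 36, set 4) → MISS  vc=[28]
8: 0x18e (blk 24, set 0) → L1-HIT  vc=[28]
9: 0xcc (blk 12, set 4) → MISS  vc=[28, 36]
10: 0x141 (blk 20, set 4) → MISS  vc=[28, 36, 12]
11: 0xcf (blk 12, set 4) → VC-HIT  vc=[28, 36, 20]
12: 0xcd (blk 12, set 4) → L1-HIT  vc=[28, 36, 20]
13: 0x144 (blk 20, set 4) → VC-HIT  vc=[28, 36, 12]
14: 0xcd (blk 12, set 4) → VC-HIT  vc=[28, 36, 20]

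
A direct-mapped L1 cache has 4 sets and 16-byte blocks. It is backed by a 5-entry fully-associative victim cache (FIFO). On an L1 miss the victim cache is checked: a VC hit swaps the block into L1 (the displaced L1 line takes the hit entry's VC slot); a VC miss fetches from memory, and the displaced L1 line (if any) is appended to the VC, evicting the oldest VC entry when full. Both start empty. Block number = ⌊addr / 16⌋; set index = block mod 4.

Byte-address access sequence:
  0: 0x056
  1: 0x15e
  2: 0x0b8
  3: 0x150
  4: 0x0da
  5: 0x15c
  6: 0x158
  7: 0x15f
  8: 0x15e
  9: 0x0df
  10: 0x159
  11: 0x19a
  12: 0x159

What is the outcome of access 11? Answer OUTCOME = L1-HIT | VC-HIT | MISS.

OUTCOME = MISS

0: 0x56 (blk 5, set 1) → MISS  vc=[]
1: 0x15e (blk 21, set 1) → MISS  vc=[5]
2: 0xb8 (blk 11, set 3) → MISS  vc=[5]
3: 0x150 (blk 21, set 1) → L1-HIT  vc=[5]
4: 0xda (blk 13, set 1) → MISS  vc=[5, 21]
5: 0x15c (blk 21, set 1) → VC-HIT  vc=[5, 13]
6: 0x158 (blk 21, set 1) → L1-HIT  vc=[5, 13]
7: 0x15f (blk 21, set 1) → L1-HIT  vc=[5, 13]
8: 0x15e (blk 21, set 1) → L1-HIT  vc=[5, 13]
9: 0xdf (blk 13, set 1) → VC-HIT  vc=[5, 21]
10: 0x159 (blk 21, set 1) → VC-HIT  vc=[5, 13]
11: 0x19a (blk 25, set 1) → MISS  vc=[5, 13, 21]
12: 0x159 (blk 21, set 1) → VC-HIT  vc=[5, 13, 25]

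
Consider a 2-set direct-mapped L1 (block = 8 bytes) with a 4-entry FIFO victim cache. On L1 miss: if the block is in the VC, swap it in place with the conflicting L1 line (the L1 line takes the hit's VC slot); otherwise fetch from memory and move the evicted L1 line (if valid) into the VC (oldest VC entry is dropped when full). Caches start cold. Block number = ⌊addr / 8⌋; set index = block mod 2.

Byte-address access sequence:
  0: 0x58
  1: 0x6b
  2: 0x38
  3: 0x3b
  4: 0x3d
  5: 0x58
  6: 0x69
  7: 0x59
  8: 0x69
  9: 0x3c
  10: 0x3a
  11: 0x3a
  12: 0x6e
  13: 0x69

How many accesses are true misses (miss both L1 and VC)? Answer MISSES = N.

MISSES = 3

  [0] addr=0x58 blk=11 s=1: MISS | VC []
  [1] addr=0x6b blk=13 s=1: MISS | VC [11]
  [2] addr=0x38 blk=7 s=1: MISS | VC [11, 13]
  [3] addr=0x3b blk=7 s=1: L1-HIT | VC [11, 13]
  [4] addr=0x3d blk=7 s=1: L1-HIT | VC [11, 13]
  [5] addr=0x58 blk=11 s=1: VC-HIT | VC [7, 13]
  [6] addr=0x69 blk=13 s=1: VC-HIT | VC [7, 11]
  [7] addr=0x59 blk=11 s=1: VC-HIT | VC [7, 13]
  [8] addr=0x69 blk=13 s=1: VC-HIT | VC [7, 11]
  [9] addr=0x3c blk=7 s=1: VC-HIT | VC [13, 11]
  [10] addr=0x3a blk=7 s=1: L1-HIT | VC [13, 11]
  [11] addr=0x3a blk=7 s=1: L1-HIT | VC [13, 11]
  [12] addr=0x6e blk=13 s=1: VC-HIT | VC [7, 11]
  [13] addr=0x69 blk=13 s=1: L1-HIT | VC [7, 11]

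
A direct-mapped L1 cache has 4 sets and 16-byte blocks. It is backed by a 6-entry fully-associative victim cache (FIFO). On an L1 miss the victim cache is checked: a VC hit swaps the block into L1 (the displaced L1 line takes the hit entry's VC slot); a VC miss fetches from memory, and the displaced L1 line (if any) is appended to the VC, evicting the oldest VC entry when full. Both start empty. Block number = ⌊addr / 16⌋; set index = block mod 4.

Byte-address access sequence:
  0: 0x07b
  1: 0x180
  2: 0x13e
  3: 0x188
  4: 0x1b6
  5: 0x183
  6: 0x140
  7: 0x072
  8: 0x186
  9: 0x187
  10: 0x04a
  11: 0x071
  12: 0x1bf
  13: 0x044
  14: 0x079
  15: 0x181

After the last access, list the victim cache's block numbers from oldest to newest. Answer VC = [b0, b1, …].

0: 0x7b (blk 7, set 3) → MISS  vc=[]
1: 0x180 (blk 24, set 0) → MISS  vc=[]
2: 0x13e (blk 19, set 3) → MISS  vc=[7]
3: 0x188 (blk 24, set 0) → L1-HIT  vc=[7]
4: 0x1b6 (blk 27, set 3) → MISS  vc=[7, 19]
5: 0x183 (blk 24, set 0) → L1-HIT  vc=[7, 19]
6: 0x140 (blk 20, set 0) → MISS  vc=[7, 19, 24]
7: 0x72 (blk 7, set 3) → VC-HIT  vc=[27, 19, 24]
8: 0x186 (blk 24, set 0) → VC-HIT  vc=[27, 19, 20]
9: 0x187 (blk 24, set 0) → L1-HIT  vc=[27, 19, 20]
10: 0x4a (blk 4, set 0) → MISS  vc=[27, 19, 20, 24]
11: 0x71 (blk 7, set 3) → L1-HIT  vc=[27, 19, 20, 24]
12: 0x1bf (blk 27, set 3) → VC-HIT  vc=[7, 19, 20, 24]
13: 0x44 (blk 4, set 0) → L1-HIT  vc=[7, 19, 20, 24]
14: 0x79 (blk 7, set 3) → VC-HIT  vc=[27, 19, 20, 24]
15: 0x181 (blk 24, set 0) → VC-HIT  vc=[27, 19, 20, 4]

VC = [27, 19, 20, 4]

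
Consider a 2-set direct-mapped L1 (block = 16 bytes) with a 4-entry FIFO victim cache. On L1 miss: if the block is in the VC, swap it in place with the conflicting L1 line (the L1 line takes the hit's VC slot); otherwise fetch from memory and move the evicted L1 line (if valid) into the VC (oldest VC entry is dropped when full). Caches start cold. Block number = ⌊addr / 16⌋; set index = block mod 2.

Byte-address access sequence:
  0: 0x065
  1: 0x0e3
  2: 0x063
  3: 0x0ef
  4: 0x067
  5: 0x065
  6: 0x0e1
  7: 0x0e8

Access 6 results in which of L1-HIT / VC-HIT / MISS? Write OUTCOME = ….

OUTCOME = VC-HIT

0: 0x65 (blk 6, set 0) → MISS  vc=[]
1: 0xe3 (blk 14, set 0) → MISS  vc=[6]
2: 0x63 (blk 6, set 0) → VC-HIT  vc=[14]
3: 0xef (blk 14, set 0) → VC-HIT  vc=[6]
4: 0x67 (blk 6, set 0) → VC-HIT  vc=[14]
5: 0x65 (blk 6, set 0) → L1-HIT  vc=[14]
6: 0xe1 (blk 14, set 0) → VC-HIT  vc=[6]
7: 0xe8 (blk 14, set 0) → L1-HIT  vc=[6]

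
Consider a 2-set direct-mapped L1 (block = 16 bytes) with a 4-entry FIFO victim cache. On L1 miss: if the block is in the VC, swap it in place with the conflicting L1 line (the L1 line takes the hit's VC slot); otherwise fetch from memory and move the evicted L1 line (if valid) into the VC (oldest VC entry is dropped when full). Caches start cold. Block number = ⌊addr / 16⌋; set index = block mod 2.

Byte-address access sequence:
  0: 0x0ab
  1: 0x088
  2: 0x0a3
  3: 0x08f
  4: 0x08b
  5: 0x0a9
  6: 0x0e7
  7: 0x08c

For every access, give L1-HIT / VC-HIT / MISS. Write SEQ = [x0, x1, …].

0: 0xab (blk 10, set 0) → MISS  vc=[]
1: 0x88 (blk 8, set 0) → MISS  vc=[10]
2: 0xa3 (blk 10, set 0) → VC-HIT  vc=[8]
3: 0x8f (blk 8, set 0) → VC-HIT  vc=[10]
4: 0x8b (blk 8, set 0) → L1-HIT  vc=[10]
5: 0xa9 (blk 10, set 0) → VC-HIT  vc=[8]
6: 0xe7 (blk 14, set 0) → MISS  vc=[8, 10]
7: 0x8c (blk 8, set 0) → VC-HIT  vc=[14, 10]

SEQ = [MISS, MISS, VC-HIT, VC-HIT, L1-HIT, VC-HIT, MISS, VC-HIT]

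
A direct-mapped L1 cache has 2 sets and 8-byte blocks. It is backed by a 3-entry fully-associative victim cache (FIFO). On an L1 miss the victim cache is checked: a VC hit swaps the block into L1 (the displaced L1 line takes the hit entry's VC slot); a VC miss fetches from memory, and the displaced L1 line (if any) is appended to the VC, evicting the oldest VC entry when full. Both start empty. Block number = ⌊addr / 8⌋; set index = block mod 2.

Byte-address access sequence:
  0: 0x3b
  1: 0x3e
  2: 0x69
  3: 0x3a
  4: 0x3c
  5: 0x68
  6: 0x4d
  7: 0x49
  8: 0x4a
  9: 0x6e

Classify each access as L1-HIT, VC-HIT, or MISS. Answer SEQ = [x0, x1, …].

0: 0x3b (blk 7, set 1) → MISS  vc=[]
1: 0x3e (blk 7, set 1) → L1-HIT  vc=[]
2: 0x69 (blk 13, set 1) → MISS  vc=[7]
3: 0x3a (blk 7, set 1) → VC-HIT  vc=[13]
4: 0x3c (blk 7, set 1) → L1-HIT  vc=[13]
5: 0x68 (blk 13, set 1) → VC-HIT  vc=[7]
6: 0x4d (blk 9, set 1) → MISS  vc=[7, 13]
7: 0x49 (blk 9, set 1) → L1-HIT  vc=[7, 13]
8: 0x4a (blk 9, set 1) → L1-HIT  vc=[7, 13]
9: 0x6e (blk 13, set 1) → VC-HIT  vc=[7, 9]

SEQ = [MISS, L1-HIT, MISS, VC-HIT, L1-HIT, VC-HIT, MISS, L1-HIT, L1-HIT, VC-HIT]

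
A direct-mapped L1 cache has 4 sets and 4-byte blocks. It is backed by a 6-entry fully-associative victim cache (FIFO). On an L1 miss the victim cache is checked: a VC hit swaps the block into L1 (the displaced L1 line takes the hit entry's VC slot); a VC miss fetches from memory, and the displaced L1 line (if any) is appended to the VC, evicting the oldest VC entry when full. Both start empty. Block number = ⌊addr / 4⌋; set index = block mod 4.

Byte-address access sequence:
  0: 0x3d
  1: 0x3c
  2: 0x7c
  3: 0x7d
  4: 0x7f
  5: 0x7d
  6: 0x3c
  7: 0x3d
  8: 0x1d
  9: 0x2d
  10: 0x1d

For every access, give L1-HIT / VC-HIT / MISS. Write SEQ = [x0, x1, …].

SEQ = [MISS, L1-HIT, MISS, L1-HIT, L1-HIT, L1-HIT, VC-HIT, L1-HIT, MISS, MISS, VC-HIT]

0: 0x3d (blk 15, set 3) → MISS  vc=[]
1: 0x3c (blk 15, set 3) → L1-HIT  vc=[]
2: 0x7c (blk 31, set 3) → MISS  vc=[15]
3: 0x7d (blk 31, set 3) → L1-HIT  vc=[15]
4: 0x7f (blk 31, set 3) → L1-HIT  vc=[15]
5: 0x7d (blk 31, set 3) → L1-HIT  vc=[15]
6: 0x3c (blk 15, set 3) → VC-HIT  vc=[31]
7: 0x3d (blk 15, set 3) → L1-HIT  vc=[31]
8: 0x1d (blk 7, set 3) → MISS  vc=[31, 15]
9: 0x2d (blk 11, set 3) → MISS  vc=[31, 15, 7]
10: 0x1d (blk 7, set 3) → VC-HIT  vc=[31, 15, 11]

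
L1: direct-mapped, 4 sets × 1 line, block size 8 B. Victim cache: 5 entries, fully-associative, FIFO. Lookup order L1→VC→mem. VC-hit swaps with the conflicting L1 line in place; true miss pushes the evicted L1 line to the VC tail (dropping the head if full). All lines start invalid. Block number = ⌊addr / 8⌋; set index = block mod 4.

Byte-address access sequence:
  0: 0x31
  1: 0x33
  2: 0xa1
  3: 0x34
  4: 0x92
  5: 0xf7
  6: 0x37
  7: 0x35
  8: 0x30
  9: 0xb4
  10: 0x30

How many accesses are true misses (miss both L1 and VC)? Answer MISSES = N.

0: 0x31 (blk 6, set 2) → MISS  vc=[]
1: 0x33 (blk 6, set 2) → L1-HIT  vc=[]
2: 0xa1 (blk 20, set 0) → MISS  vc=[]
3: 0x34 (blk 6, set 2) → L1-HIT  vc=[]
4: 0x92 (blk 18, set 2) → MISS  vc=[6]
5: 0xf7 (blk 30, set 2) → MISS  vc=[6, 18]
6: 0x37 (blk 6, set 2) → VC-HIT  vc=[30, 18]
7: 0x35 (blk 6, set 2) → L1-HIT  vc=[30, 18]
8: 0x30 (blk 6, set 2) → L1-HIT  vc=[30, 18]
9: 0xb4 (blk 22, set 2) → MISS  vc=[30, 18, 6]
10: 0x30 (blk 6, set 2) → VC-HIT  vc=[30, 18, 22]

MISSES = 5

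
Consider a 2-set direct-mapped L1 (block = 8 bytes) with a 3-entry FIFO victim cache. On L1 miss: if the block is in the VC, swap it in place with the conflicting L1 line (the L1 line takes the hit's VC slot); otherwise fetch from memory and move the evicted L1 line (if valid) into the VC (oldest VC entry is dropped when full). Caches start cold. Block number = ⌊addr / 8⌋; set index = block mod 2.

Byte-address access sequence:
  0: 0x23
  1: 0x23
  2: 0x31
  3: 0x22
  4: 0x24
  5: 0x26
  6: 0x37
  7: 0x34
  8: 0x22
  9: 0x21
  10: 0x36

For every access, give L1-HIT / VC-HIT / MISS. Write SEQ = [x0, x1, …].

  [0] addr=0x23 blk=4 s=0: MISS | VC []
  [1] addr=0x23 blk=4 s=0: L1-HIT | VC []
  [2] addr=0x31 blk=6 s=0: MISS | VC [4]
  [3] addr=0x22 blk=4 s=0: VC-HIT | VC [6]
  [4] addr=0x24 blk=4 s=0: L1-HIT | VC [6]
  [5] addr=0x26 blk=4 s=0: L1-HIT | VC [6]
  [6] addr=0x37 blk=6 s=0: VC-HIT | VC [4]
  [7] addr=0x34 blk=6 s=0: L1-HIT | VC [4]
  [8] addr=0x22 blk=4 s=0: VC-HIT | VC [6]
  [9] addr=0x21 blk=4 s=0: L1-HIT | VC [6]
  [10] addr=0x36 blk=6 s=0: VC-HIT | VC [4]

SEQ = [MISS, L1-HIT, MISS, VC-HIT, L1-HIT, L1-HIT, VC-HIT, L1-HIT, VC-HIT, L1-HIT, VC-HIT]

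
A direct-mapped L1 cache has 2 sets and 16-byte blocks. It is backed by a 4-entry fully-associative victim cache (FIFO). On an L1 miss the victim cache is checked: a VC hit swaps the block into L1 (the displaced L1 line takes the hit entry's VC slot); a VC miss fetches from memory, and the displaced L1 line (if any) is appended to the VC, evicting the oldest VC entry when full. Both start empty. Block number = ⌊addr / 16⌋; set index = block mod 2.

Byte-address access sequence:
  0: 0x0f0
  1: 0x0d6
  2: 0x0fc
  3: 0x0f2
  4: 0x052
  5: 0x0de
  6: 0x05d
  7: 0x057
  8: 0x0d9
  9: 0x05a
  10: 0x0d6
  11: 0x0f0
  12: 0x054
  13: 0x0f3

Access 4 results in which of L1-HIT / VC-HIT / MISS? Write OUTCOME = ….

0: 0xf0 (blk 15, set 1) → MISS  vc=[]
1: 0xd6 (blk 13, set 1) → MISS  vc=[15]
2: 0xfc (blk 15, set 1) → VC-HIT  vc=[13]
3: 0xf2 (blk 15, set 1) → L1-HIT  vc=[13]
4: 0x52 (blk 5, set 1) → MISS  vc=[13, 15]
5: 0xde (blk 13, set 1) → VC-HIT  vc=[5, 15]
6: 0x5d (blk 5, set 1) → VC-HIT  vc=[13, 15]
7: 0x57 (blk 5, set 1) → L1-HIT  vc=[13, 15]
8: 0xd9 (blk 13, set 1) → VC-HIT  vc=[5, 15]
9: 0x5a (blk 5, set 1) → VC-HIT  vc=[13, 15]
10: 0xd6 (blk 13, set 1) → VC-HIT  vc=[5, 15]
11: 0xf0 (blk 15, set 1) → VC-HIT  vc=[5, 13]
12: 0x54 (blk 5, set 1) → VC-HIT  vc=[15, 13]
13: 0xf3 (blk 15, set 1) → VC-HIT  vc=[5, 13]

OUTCOME = MISS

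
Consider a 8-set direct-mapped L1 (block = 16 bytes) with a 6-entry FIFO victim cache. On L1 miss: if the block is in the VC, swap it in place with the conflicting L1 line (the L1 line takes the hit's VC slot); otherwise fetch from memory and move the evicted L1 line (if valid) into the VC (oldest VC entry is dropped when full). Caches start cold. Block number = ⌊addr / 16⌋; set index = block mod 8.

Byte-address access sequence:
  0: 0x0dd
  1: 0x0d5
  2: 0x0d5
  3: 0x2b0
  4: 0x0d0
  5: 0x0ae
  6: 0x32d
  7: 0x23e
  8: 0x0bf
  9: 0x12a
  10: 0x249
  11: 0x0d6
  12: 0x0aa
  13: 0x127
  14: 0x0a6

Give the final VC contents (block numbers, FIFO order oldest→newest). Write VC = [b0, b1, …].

#0 0xdd→b13/s5 MISS; vc=[]
#1 0xd5→b13/s5 L1-HIT; vc=[]
#2 0xd5→b13/s5 L1-HIT; vc=[]
#3 0x2b0→b43/s3 MISS; vc=[]
#4 0xd0→b13/s5 L1-HIT; vc=[]
#5 0xae→b10/s2 MISS; vc=[]
#6 0x32d→b50/s2 MISS; vc=[10]
#7 0x23e→b35/s3 MISS; vc=[10,43]
#8 0xbf→b11/s3 MISS; vc=[10,43,35]
#9 0x12a→b18/s2 MISS; vc=[10,43,35,50]
#10 0x249→b36/s4 MISS; vc=[10,43,35,50]
#11 0xd6→b13/s5 L1-HIT; vc=[10,43,35,50]
#12 0xaa→b10/s2 VC-HIT; vc=[18,43,35,50]
#13 0x127→b18/s2 VC-HIT; vc=[10,43,35,50]
#14 0xa6→b10/s2 VC-HIT; vc=[18,43,35,50]

VC = [18, 43, 35, 50]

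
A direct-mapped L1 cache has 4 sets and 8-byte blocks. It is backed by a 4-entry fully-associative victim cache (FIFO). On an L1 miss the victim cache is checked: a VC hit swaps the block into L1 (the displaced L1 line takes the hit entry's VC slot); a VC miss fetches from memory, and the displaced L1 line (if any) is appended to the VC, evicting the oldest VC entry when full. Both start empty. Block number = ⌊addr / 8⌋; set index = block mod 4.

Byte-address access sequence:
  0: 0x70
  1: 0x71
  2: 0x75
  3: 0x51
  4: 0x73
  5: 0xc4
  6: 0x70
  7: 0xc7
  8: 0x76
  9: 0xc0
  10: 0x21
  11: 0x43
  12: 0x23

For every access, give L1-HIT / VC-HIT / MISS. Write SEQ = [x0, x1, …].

  [0] addr=0x70 blk=14 s=2: MISS | VC []
  [1] addr=0x71 blk=14 s=2: L1-HIT | VC []
  [2] addr=0x75 blk=14 s=2: L1-HIT | VC []
  [3] addr=0x51 blk=10 s=2: MISS | VC [14]
  [4] addr=0x73 blk=14 s=2: VC-HIT | VC [10]
  [5] addr=0xc4 blk=24 s=0: MISS | VC [10]
  [6] addr=0x70 blk=14 s=2: L1-HIT | VC [10]
  [7] addr=0xc7 blk=24 s=0: L1-HIT | VC [10]
  [8] addr=0x76 blk=14 s=2: L1-HIT | VC [10]
  [9] addr=0xc0 blk=24 s=0: L1-HIT | VC [10]
  [10] addr=0x21 blk=4 s=0: MISS | VC [10, 24]
  [11] addr=0x43 blk=8 s=0: MISS | VC [10, 24, 4]
  [12] addr=0x23 blk=4 s=0: VC-HIT | VC [10, 24, 8]

SEQ = [MISS, L1-HIT, L1-HIT, MISS, VC-HIT, MISS, L1-HIT, L1-HIT, L1-HIT, L1-HIT, MISS, MISS, VC-HIT]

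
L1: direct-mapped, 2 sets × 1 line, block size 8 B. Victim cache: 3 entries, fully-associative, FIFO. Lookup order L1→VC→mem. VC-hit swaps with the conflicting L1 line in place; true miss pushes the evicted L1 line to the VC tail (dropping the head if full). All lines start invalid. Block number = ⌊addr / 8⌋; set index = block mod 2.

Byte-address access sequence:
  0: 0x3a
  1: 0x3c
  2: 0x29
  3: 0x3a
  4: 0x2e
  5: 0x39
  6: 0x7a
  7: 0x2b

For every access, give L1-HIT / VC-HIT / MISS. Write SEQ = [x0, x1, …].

  [0] addr=0x3a blk=7 s=1: MISS | VC []
  [1] addr=0x3c blk=7 s=1: L1-HIT | VC []
  [2] addr=0x29 blk=5 s=1: MISS | VC [7]
  [3] addr=0x3a blk=7 s=1: VC-HIT | VC [5]
  [4] addr=0x2e blk=5 s=1: VC-HIT | VC [7]
  [5] addr=0x39 blk=7 s=1: VC-HIT | VC [5]
  [6] addr=0x7a blk=15 s=1: MISS | VC [5, 7]
  [7] addr=0x2b blk=5 s=1: VC-HIT | VC [15, 7]

SEQ = [MISS, L1-HIT, MISS, VC-HIT, VC-HIT, VC-HIT, MISS, VC-HIT]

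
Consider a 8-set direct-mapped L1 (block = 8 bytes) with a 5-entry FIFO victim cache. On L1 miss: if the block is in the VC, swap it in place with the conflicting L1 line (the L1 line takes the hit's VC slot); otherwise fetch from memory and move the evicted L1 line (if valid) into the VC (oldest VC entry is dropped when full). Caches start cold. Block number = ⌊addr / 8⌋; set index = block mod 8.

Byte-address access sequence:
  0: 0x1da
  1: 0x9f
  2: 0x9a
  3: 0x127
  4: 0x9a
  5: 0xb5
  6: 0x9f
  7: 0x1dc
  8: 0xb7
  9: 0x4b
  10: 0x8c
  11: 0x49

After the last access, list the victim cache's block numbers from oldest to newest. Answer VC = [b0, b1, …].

VC = [19, 17]

  [0] addr=0x1da blk=59 s=3: MISS | VC []
  [1] addr=0x9f blk=19 s=3: MISS | VC [59]
  [2] addr=0x9a blk=19 s=3: L1-HIT | VC [59]
  [3] addr=0x127 blk=36 s=4: MISS | VC [59]
  [4] addr=0x9a blk=19 s=3: L1-HIT | VC [59]
  [5] addr=0xb5 blk=22 s=6: MISS | VC [59]
  [6] addr=0x9f blk=19 s=3: L1-HIT | VC [59]
  [7] addr=0x1dc blk=59 s=3: VC-HIT | VC [19]
  [8] addr=0xb7 blk=22 s=6: L1-HIT | VC [19]
  [9] addr=0x4b blk=9 s=1: MISS | VC [19]
  [10] addr=0x8c blk=17 s=1: MISS | VC [19, 9]
  [11] addr=0x49 blk=9 s=1: VC-HIT | VC [19, 17]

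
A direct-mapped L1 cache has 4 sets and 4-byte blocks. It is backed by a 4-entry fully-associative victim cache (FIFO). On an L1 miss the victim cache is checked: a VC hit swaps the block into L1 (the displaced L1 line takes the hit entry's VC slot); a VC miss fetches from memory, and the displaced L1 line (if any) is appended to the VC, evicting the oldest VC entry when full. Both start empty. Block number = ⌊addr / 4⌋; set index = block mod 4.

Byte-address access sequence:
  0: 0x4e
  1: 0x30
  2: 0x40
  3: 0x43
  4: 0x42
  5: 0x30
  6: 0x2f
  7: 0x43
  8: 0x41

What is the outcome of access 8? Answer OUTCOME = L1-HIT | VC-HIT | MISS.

#0 0x4e→b19/s3 MISS; vc=[]
#1 0x30→b12/s0 MISS; vc=[]
#2 0x40→b16/s0 MISS; vc=[12]
#3 0x43→b16/s0 L1-HIT; vc=[12]
#4 0x42→b16/s0 L1-HIT; vc=[12]
#5 0x30→b12/s0 VC-HIT; vc=[16]
#6 0x2f→b11/s3 MISS; vc=[16,19]
#7 0x43→b16/s0 VC-HIT; vc=[12,19]
#8 0x41→b16/s0 L1-HIT; vc=[12,19]

OUTCOME = L1-HIT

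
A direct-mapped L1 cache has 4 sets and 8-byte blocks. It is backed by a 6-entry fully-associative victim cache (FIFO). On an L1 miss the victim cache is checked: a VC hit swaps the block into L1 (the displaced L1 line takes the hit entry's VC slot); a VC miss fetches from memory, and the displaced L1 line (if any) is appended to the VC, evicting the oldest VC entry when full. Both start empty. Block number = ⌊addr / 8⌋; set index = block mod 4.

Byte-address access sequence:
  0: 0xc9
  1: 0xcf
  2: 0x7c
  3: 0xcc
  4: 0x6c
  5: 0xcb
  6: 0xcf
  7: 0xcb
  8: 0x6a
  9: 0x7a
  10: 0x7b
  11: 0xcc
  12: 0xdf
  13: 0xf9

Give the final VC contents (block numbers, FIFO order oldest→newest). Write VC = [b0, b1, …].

0: 0xc9 (blk 25, set 1) → MISS  vc=[]
1: 0xcf (blk 25, set 1) → L1-HIT  vc=[]
2: 0x7c (blk 15, set 3) → MISS  vc=[]
3: 0xcc (blk 25, set 1) → L1-HIT  vc=[]
4: 0x6c (blk 13, set 1) → MISS  vc=[25]
5: 0xcb (blk 25, set 1) → VC-HIT  vc=[13]
6: 0xcf (blk 25, set 1) → L1-HIT  vc=[13]
7: 0xcb (blk 25, set 1) → L1-HIT  vc=[13]
8: 0x6a (blk 13, set 1) → VC-HIT  vc=[25]
9: 0x7a (blk 15, set 3) → L1-HIT  vc=[25]
10: 0x7b (blk 15, set 3) → L1-HIT  vc=[25]
11: 0xcc (blk 25, set 1) → VC-HIT  vc=[13]
12: 0xdf (blk 27, set 3) → MISS  vc=[13, 15]
13: 0xf9 (blk 31, set 3) → MISS  vc=[13, 15, 27]

VC = [13, 15, 27]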